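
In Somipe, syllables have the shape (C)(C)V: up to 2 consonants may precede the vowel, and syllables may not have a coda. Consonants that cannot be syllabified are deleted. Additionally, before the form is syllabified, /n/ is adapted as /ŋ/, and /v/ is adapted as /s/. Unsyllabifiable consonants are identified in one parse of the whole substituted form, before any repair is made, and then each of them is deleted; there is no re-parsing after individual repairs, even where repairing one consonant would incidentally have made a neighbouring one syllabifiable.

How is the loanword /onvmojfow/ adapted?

Substitution: /n/ → /ŋ/, /v/ → /s/, giving /oŋsmojfow/.
Syllabifying with onset maximization leaves /ŋ/, /w/ stranded (no codas are permitted; onsets may contain at most 2 consonants).
Each unlicensed consonant is deleted: /ŋ/, /w/.

osmojfo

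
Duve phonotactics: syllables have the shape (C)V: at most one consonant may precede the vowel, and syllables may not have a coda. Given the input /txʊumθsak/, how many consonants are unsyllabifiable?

The consonants /t/, /m/, /θ/, /k/ cannot be parsed into a legal (C)V syllable (no codas are permitted; onsets are limited to one consonant).

4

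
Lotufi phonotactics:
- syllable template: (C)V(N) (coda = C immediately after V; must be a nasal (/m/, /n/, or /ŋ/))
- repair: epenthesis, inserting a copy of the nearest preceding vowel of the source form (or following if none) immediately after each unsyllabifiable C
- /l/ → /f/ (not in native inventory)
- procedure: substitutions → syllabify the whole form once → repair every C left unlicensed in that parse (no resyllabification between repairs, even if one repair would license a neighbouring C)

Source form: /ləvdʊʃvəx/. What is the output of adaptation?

Substitution: /l/ → /f/, giving /fəvdʊʃvəx/.
The consonants /v/, /ʃ/, /x/ cannot be parsed into a legal (C)V(N) syllable (only a nasal (/m/, /n/, or /ŋ/) is licensed in coda position; onsets are limited to one consonant).
Inserting the epenthetic vowel yields /v/ → /və/, /ʃ/ → /ʃʊ/, /x/ → /xə/.

fəvədʊʃʊvəxə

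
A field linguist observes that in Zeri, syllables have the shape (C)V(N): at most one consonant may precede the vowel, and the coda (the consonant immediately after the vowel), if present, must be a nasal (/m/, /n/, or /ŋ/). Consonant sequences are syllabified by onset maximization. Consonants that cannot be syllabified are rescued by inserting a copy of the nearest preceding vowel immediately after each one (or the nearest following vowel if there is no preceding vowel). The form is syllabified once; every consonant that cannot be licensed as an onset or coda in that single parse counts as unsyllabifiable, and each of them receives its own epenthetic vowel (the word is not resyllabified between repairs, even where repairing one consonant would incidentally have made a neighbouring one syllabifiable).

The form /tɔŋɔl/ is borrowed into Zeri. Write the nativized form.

tɔŋɔlɔ

The consonants /l/ cannot be parsed into a legal (C)V(N) syllable (only a nasal (/m/, /n/, or /ŋ/) is licensed in coda position; onsets are limited to one consonant).
Each unlicensed consonant becomes the onset of a new syllable: /l/ → /lɔ/.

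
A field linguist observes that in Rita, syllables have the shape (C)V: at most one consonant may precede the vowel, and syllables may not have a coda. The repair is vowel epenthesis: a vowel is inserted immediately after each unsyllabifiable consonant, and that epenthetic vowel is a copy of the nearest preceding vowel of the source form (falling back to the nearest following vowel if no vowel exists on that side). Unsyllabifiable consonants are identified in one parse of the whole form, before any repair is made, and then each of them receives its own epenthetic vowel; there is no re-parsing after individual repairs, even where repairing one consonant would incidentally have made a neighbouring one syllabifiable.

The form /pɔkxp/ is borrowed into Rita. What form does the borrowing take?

Syllabifying with onset maximization leaves /k/, /x/, /p/ stranded (no codas are permitted; onsets are limited to one consonant).
Epenthesis after each stranded consonant: /k/ → /kɔ/, /x/ → /xɔ/, /p/ → /pɔ/.

pɔkɔxɔpɔ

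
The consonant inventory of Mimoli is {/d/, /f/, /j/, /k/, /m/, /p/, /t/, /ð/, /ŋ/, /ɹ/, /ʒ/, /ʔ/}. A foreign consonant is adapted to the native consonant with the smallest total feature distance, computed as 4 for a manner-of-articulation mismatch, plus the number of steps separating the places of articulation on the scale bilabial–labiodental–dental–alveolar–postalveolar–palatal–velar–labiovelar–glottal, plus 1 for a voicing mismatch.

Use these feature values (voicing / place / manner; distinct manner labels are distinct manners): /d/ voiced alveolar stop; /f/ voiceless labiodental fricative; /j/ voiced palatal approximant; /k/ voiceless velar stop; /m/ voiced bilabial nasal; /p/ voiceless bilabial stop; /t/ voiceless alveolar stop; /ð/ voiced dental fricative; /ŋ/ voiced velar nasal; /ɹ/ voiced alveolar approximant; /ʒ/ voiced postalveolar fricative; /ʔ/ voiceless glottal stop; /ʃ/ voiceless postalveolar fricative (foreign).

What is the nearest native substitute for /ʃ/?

ʒ

/ʒ/ is closest: same manner (fricative), place distance 0 (postalveolar→postalveolar), voicing differs (+1); total 1. Next closest is /f/ at distance 3.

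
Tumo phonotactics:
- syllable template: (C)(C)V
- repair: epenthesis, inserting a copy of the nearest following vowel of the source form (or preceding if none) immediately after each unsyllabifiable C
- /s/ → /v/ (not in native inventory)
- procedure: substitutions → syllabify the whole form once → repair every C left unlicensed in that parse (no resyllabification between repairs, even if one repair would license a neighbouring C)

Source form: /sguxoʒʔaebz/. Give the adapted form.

vguxoʒʔaebeze

Substitution: /s/ → /v/, giving /vguxoʒʔaebz/.
Syllabifying with onset maximization leaves /b/, /z/ stranded (no codas are permitted; onsets may contain at most 2 consonants).
Each unlicensed consonant becomes the onset of a new syllable: /b/ → /be/, /z/ → /ze/.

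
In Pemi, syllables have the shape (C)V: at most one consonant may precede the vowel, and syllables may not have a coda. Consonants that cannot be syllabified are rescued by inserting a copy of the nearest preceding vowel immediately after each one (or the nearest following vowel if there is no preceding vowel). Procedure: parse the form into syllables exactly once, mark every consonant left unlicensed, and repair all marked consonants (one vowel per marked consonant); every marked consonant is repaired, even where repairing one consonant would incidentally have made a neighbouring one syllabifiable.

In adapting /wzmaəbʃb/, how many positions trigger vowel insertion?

5

The unsyllabifiable consonants are /w/, /z/, /b/, /ʃ/, /b/; each receives one epenthetic vowel.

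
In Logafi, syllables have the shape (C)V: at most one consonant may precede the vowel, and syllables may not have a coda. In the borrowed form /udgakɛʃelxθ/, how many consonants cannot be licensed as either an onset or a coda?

4

The consonants /d/, /l/, /x/, /θ/ cannot be parsed into a legal (C)V syllable (no codas are permitted; onsets are limited to one consonant).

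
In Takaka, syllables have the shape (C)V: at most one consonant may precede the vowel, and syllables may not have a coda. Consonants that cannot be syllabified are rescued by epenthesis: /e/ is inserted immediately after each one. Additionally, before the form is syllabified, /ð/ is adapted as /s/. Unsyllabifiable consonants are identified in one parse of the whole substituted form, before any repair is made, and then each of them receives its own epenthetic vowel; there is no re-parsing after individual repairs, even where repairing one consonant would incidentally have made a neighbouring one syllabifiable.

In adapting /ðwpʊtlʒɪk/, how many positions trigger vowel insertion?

5

After substitution the input is /swpʊtlʒɪk/.
The unsyllabifiable consonants are /s/, /w/, /t/, /l/, /k/; each receives one epenthetic vowel.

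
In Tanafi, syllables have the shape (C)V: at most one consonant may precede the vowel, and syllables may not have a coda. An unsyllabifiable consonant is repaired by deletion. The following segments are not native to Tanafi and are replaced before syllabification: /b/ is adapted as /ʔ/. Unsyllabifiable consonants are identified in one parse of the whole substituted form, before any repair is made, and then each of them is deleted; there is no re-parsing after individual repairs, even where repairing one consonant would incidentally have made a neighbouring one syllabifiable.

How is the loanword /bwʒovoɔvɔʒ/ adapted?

ʒovoɔvɔ

Substitution: /b/ → /ʔ/, giving /ʔwʒovoɔvɔʒ/.
The consonants /ʔ/, /w/, /ʒ/ cannot be parsed into a legal (C)V syllable (no codas are permitted; onsets are limited to one consonant).
Deletion applies to /ʔ/, /w/, /ʒ/.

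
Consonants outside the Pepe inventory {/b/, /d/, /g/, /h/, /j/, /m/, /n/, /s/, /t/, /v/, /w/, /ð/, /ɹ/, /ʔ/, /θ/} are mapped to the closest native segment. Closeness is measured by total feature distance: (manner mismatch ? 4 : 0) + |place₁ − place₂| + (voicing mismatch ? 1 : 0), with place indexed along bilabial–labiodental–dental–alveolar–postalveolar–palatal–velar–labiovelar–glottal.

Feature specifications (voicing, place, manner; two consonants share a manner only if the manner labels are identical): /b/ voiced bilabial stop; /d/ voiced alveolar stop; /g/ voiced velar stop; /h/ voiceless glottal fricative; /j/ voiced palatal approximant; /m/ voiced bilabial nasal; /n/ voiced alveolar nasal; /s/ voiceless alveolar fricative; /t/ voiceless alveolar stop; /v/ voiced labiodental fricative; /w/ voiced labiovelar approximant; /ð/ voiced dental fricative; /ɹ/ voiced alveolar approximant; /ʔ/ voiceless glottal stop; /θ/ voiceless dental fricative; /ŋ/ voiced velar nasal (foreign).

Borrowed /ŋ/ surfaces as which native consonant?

/n/ is closest: same manner (nasal), place distance 3 (velar→alveolar), same voicing; total 3. Next closest is /g/ at distance 4.

n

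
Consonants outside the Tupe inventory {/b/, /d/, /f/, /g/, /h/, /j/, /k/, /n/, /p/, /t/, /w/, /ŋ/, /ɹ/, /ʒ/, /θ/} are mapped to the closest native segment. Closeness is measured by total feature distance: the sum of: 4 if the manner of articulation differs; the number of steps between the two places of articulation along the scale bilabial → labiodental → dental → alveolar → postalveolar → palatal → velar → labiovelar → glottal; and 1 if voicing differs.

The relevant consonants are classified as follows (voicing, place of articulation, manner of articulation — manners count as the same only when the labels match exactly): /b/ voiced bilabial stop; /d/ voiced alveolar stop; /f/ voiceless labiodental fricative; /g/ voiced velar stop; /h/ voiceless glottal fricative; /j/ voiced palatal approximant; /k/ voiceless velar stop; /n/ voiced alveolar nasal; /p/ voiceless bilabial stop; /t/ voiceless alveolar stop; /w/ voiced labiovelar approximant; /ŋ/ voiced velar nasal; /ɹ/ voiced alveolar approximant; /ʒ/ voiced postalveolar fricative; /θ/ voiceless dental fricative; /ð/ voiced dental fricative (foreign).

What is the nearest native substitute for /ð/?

θ

/θ/ is closest: same manner (fricative), place distance 0 (dental→dental), voicing differs (+1); total 1. Next closest is /f/ at distance 2.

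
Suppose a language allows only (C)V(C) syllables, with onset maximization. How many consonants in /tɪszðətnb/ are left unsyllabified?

The consonants /z/, /n/, /b/ cannot be parsed into a legal (C)V(C) syllable (at most one coda consonant is licensed; onsets are limited to one consonant).

3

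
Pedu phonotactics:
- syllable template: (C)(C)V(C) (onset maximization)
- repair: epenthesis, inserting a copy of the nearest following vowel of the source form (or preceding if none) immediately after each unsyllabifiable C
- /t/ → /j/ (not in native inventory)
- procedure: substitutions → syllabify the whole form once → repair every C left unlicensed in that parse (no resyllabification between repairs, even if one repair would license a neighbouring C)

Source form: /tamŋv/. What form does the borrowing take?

Substitution: /t/ → /j/, giving /jamŋv/.
Under (C)(C)V(C), the unsyllabifiable consonants are /ŋ/, /v/ (at most one coda consonant is licensed; onsets may contain at most 2 consonants).
Inserting the epenthetic vowel yields /ŋ/ → /ŋa/, /v/ → /va/.

jamŋava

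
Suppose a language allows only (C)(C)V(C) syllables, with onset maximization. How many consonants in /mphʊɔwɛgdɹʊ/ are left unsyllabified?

1

Under (C)(C)V(C), the unsyllabifiable consonants are /m/ (at most one coda consonant is licensed; onsets may contain at most 2 consonants).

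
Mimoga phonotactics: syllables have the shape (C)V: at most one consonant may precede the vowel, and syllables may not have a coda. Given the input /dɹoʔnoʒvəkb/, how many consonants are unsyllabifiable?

5

The consonants /d/, /ʔ/, /ʒ/, /k/, /b/ cannot be parsed into a legal (C)V syllable (no codas are permitted; onsets are limited to one consonant).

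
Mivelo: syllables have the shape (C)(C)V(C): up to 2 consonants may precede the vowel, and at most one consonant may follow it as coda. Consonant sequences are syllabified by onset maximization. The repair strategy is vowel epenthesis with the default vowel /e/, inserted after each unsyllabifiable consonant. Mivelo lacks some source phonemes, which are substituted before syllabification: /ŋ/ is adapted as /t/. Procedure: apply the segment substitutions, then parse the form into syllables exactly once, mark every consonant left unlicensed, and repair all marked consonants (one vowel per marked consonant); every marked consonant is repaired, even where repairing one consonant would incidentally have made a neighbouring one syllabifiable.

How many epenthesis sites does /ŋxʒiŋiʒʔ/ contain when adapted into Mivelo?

2

After substitution the input is /txʒitiʒʔ/.
The unsyllabifiable consonants are /t/, /ʔ/; each receives one epenthetic vowel.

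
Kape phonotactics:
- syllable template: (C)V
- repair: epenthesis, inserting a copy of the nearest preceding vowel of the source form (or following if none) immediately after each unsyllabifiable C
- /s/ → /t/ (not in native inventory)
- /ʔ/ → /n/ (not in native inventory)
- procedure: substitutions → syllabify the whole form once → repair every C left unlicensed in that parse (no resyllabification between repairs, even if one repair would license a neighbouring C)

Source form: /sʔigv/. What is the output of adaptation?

tinigivi

Substitution: /s/ → /t/, /ʔ/ → /n/, giving /tnigv/.
Syllabifying with onset maximization leaves /t/, /g/, /v/ stranded (no codas are permitted; onsets are limited to one consonant).
Each unlicensed consonant becomes the onset of a new syllable: /t/ → /ti/, /g/ → /gi/, /v/ → /vi/.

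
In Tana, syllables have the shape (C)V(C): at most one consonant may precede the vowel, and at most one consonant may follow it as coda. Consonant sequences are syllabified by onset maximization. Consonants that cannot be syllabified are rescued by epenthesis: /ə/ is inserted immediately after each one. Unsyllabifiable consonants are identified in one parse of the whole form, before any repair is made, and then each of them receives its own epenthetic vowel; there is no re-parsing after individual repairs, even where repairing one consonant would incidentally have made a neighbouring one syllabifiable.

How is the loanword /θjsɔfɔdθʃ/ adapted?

The consonants /θ/, /j/, /θ/, /ʃ/ cannot be parsed into a legal (C)V(C) syllable (at most one coda consonant is licensed; onsets are limited to one consonant).
Inserting the epenthetic vowel yields /θ/ → /θə/, /j/ → /jə/, /θ/ → /θə/, /ʃ/ → /ʃə/.

θəjəsɔfɔdθəʃə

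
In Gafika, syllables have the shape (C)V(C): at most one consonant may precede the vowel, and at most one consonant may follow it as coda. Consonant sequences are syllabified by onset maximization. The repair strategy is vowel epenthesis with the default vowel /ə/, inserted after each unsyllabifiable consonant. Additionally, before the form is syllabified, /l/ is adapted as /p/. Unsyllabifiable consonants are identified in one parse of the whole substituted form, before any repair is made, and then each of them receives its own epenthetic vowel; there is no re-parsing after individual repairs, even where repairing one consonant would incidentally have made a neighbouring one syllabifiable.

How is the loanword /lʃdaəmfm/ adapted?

Substitution: /l/ → /p/, giving /pʃdaəmfm/.
Under (C)V(C), the unsyllabifiable consonants are /p/, /ʃ/, /f/, /m/ (at most one coda consonant is licensed; onsets are limited to one consonant).
Inserting the epenthetic vowel yields /p/ → /pə/, /ʃ/ → /ʃə/, /f/ → /fə/, /m/ → /mə/.

pəʃədaəmfəmə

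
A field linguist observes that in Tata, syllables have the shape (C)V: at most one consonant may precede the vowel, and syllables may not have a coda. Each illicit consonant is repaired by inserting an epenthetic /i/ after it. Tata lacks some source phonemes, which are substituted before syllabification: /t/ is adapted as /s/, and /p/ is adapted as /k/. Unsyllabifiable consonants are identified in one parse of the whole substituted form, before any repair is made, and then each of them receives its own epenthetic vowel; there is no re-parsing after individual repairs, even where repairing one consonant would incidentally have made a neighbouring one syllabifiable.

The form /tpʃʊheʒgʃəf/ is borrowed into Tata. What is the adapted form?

Substitution: /t/ → /s/, /p/ → /k/, giving /skʃʊheʒgʃəf/.
The consonants /s/, /k/, /ʒ/, /g/, /f/ cannot be parsed into a legal (C)V syllable (no codas are permitted; onsets are limited to one consonant).
Epenthesis after each stranded consonant: /s/ → /si/, /k/ → /ki/, /ʒ/ → /ʒi/, /g/ → /gi/, /f/ → /fi/.

sikiʃʊheʒigiʃəfi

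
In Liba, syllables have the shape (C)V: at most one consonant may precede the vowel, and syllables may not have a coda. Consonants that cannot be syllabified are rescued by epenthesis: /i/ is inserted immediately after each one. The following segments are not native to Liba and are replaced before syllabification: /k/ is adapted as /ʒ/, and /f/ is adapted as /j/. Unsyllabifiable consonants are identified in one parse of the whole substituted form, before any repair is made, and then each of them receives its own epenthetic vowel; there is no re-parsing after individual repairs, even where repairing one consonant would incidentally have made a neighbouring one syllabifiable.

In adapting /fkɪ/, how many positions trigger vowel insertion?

1

After substitution the input is /jʒɪ/.
The unsyllabifiable consonants are /j/; each receives one epenthetic vowel.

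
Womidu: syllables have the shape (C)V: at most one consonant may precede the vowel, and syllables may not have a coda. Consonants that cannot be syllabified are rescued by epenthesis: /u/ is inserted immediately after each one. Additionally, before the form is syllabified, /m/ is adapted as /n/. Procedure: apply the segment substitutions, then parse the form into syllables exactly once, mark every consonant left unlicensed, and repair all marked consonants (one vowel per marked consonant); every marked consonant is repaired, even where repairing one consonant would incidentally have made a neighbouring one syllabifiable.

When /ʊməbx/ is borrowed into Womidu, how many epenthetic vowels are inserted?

After substitution the input is /ʊnəbx/.
The unsyllabifiable consonants are /b/, /x/; each receives one epenthetic vowel.

2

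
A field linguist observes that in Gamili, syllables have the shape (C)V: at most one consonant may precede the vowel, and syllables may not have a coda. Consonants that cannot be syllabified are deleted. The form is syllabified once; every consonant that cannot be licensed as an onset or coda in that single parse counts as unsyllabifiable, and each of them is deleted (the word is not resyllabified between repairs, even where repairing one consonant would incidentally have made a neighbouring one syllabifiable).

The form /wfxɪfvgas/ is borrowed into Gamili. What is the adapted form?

Syllabifying with onset maximization leaves /w/, /f/, /f/, /v/, /s/ stranded (no codas are permitted; onsets are limited to one consonant).
Each unlicensed consonant is deleted: /w/, /f/, /f/, /v/, /s/.

xɪga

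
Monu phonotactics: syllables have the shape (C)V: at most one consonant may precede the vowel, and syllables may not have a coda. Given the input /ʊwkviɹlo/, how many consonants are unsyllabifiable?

3

Syllabifying with onset maximization leaves /w/, /k/, /ɹ/ stranded (no codas are permitted; onsets are limited to one consonant).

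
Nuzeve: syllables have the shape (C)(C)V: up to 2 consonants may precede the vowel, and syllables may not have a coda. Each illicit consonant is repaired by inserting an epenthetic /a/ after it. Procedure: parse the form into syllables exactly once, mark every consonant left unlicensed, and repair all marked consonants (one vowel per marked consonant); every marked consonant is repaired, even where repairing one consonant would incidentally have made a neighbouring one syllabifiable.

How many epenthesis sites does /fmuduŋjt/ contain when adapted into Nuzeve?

3

The unsyllabifiable consonants are /ŋ/, /j/, /t/; each receives one epenthetic vowel.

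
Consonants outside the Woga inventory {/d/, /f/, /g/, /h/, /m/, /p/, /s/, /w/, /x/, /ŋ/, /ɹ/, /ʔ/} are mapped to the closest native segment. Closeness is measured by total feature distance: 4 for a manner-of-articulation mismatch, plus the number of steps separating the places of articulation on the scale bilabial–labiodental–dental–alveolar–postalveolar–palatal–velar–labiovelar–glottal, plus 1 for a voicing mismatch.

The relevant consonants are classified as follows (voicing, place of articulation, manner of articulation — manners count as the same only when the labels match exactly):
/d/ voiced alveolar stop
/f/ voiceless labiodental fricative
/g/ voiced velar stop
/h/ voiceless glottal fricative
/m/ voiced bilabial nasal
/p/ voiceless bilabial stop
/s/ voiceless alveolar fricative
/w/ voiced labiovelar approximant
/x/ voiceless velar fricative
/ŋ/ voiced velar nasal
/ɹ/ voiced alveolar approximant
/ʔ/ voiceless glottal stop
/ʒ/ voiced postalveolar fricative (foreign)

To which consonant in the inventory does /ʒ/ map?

s

/s/ is closest: same manner (fricative), place distance 1 (postalveolar→alveolar), voicing differs (+1); total 2. Next closest is /x/ at distance 3.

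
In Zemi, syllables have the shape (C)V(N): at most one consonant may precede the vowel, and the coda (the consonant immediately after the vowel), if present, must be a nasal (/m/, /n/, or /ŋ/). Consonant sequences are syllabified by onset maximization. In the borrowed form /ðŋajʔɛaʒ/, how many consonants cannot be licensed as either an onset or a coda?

3

The consonants /ð/, /j/, /ʒ/ cannot be parsed into a legal (C)V(N) syllable (only a nasal (/m/, /n/, or /ŋ/) is licensed in coda position; onsets are limited to one consonant).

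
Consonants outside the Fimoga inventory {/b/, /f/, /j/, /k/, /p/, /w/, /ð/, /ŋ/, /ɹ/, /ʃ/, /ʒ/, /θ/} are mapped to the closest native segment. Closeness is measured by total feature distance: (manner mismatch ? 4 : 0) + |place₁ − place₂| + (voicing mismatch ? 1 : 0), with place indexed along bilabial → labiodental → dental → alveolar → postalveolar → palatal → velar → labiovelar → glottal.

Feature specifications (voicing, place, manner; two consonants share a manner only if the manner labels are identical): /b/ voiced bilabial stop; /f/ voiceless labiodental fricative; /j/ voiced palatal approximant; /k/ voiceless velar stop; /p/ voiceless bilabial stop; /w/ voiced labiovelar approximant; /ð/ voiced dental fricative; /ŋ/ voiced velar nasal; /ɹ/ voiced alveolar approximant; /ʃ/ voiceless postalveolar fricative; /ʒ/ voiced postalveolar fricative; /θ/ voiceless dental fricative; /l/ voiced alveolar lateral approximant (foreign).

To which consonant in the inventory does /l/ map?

/ɹ/ is closest: manner differs (lateral approximant→approximant, +4), place distance 0 (alveolar→alveolar), same voicing; total 4. Next closest is /ð/ at distance 5.

ɹ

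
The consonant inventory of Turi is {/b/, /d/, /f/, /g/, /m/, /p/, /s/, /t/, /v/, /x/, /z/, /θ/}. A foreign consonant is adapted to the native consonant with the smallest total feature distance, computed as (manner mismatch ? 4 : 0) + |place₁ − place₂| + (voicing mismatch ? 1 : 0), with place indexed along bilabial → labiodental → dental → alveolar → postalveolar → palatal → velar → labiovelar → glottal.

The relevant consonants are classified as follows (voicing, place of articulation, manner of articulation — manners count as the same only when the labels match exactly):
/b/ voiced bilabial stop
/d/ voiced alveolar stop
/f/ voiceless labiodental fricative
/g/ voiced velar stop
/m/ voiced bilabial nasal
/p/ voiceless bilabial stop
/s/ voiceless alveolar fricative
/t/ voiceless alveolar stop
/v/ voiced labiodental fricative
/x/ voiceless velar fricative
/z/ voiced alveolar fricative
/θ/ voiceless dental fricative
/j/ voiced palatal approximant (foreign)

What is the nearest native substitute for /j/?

g

/g/ is closest: manner differs (approximant→stop, +4), place distance 1 (palatal→velar), same voicing; total 5. Next closest is /d/ at distance 6.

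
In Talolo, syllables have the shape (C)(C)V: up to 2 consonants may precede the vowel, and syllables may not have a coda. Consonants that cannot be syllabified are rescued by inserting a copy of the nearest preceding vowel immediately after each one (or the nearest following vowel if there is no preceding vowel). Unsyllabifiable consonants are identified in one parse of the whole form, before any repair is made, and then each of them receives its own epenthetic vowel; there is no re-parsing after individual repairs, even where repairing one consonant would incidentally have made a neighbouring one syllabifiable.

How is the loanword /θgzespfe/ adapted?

θegzesepfe

The consonants /θ/, /s/ cannot be parsed into a legal (C)(C)V syllable (no codas are permitted; onsets may contain at most 2 consonants).
Each unlicensed consonant becomes the onset of a new syllable: /θ/ → /θe/, /s/ → /se/.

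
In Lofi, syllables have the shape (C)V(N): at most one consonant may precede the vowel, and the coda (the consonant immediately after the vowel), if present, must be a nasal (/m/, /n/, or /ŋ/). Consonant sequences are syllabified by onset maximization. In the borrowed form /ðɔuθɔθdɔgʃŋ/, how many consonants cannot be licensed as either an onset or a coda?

The consonants /θ/, /g/, /ʃ/, /ŋ/ cannot be parsed into a legal (C)V(N) syllable (only a nasal (/m/, /n/, or /ŋ/) is licensed in coda position; onsets are limited to one consonant).

4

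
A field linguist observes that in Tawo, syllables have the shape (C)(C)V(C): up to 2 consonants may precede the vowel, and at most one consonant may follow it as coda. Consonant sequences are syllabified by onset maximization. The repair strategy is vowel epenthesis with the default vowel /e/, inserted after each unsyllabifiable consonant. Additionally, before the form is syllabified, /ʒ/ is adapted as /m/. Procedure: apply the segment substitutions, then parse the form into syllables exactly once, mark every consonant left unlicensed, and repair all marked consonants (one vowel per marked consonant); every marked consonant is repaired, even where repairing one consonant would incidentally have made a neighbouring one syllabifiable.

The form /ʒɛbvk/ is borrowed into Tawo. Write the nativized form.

mɛbveke

Substitution: /ʒ/ → /m/, giving /mɛbvk/.
Under (C)(C)V(C), the unsyllabifiable consonants are /v/, /k/ (at most one coda consonant is licensed; onsets may contain at most 2 consonants).
Each unlicensed consonant becomes the onset of a new syllable: /v/ → /ve/, /k/ → /ke/.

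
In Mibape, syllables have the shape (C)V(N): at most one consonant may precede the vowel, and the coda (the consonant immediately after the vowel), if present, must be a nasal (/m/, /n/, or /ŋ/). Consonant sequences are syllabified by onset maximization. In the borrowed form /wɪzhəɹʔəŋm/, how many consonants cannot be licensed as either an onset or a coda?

Under (C)V(N), the unsyllabifiable consonants are /z/, /ɹ/, /m/ (only a nasal (/m/, /n/, or /ŋ/) is licensed in coda position; onsets are limited to one consonant).

3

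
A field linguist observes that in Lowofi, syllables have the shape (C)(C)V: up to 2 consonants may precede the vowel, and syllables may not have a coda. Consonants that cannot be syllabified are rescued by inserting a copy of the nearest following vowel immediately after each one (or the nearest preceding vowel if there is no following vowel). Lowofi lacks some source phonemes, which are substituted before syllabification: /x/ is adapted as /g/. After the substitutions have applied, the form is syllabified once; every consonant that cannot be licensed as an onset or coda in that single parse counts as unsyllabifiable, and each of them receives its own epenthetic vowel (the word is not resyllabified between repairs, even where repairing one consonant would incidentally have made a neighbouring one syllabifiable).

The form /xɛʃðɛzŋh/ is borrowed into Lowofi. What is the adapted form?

gɛʃðɛzɛŋɛhɛ

Substitution: /x/ → /g/, giving /gɛʃðɛzŋh/.
Syllabifying with onset maximization leaves /z/, /ŋ/, /h/ stranded (no codas are permitted; onsets may contain at most 2 consonants).
Each unlicensed consonant becomes the onset of a new syllable: /z/ → /zɛ/, /ŋ/ → /ŋɛ/, /h/ → /hɛ/.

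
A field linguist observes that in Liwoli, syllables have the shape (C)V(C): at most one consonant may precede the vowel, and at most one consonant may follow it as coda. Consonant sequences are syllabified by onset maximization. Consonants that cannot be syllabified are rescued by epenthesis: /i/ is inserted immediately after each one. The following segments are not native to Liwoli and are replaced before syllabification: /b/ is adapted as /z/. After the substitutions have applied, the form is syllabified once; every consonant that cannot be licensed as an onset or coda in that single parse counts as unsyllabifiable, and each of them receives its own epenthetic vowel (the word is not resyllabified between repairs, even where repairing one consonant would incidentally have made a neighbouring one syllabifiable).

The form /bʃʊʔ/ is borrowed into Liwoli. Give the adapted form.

ziʃʊʔ

Substitution: /b/ → /z/, giving /zʃʊʔ/.
The consonants /z/ cannot be parsed into a legal (C)V(C) syllable (at most one coda consonant is licensed; onsets are limited to one consonant).
Epenthesis after each stranded consonant: /z/ → /zi/.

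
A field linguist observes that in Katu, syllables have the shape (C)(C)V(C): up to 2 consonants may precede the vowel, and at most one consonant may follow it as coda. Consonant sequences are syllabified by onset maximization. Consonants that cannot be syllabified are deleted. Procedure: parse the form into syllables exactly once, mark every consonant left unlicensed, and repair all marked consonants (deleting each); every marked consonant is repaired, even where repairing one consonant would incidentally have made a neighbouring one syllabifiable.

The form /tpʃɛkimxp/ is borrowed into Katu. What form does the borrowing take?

pʃɛkim

The consonants /t/, /x/, /p/ cannot be parsed into a legal (C)(C)V(C) syllable (at most one coda consonant is licensed; onsets may contain at most 2 consonants).
Deleting the stranded consonants removes /t/, /x/, /p/.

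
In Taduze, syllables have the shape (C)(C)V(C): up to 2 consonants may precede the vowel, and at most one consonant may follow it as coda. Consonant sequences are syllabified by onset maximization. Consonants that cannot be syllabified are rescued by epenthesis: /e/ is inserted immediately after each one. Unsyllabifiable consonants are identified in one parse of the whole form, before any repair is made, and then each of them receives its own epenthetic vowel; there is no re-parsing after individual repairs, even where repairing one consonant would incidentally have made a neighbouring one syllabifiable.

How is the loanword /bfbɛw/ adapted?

befbɛw

Syllabifying with onset maximization leaves /b/ stranded (at most one coda consonant is licensed; onsets may contain at most 2 consonants).
Epenthesis after each stranded consonant: /b/ → /be/.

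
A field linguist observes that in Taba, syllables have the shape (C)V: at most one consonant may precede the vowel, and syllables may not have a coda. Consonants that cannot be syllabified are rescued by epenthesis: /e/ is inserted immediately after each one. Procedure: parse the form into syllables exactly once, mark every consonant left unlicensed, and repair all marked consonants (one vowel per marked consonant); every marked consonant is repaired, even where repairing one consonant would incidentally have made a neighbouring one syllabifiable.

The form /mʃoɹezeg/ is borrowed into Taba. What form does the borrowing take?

meʃoɹezege

Syllabifying with onset maximization leaves /m/, /g/ stranded (no codas are permitted; onsets are limited to one consonant).
Epenthesis after each stranded consonant: /m/ → /me/, /g/ → /ge/.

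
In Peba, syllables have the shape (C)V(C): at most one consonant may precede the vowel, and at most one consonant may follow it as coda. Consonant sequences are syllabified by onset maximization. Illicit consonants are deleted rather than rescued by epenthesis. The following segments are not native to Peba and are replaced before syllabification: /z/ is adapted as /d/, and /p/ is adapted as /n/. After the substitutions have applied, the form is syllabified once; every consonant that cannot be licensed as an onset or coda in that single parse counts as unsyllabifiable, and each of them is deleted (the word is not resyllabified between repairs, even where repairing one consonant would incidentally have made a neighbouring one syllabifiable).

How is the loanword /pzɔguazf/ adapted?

dɔguad

Substitution: /p/ → /n/, /z/ → /d/, giving /ndɔguadf/.
The consonants /n/, /f/ cannot be parsed into a legal (C)V(C) syllable (at most one coda consonant is licensed; onsets are limited to one consonant).
Deletion applies to /n/, /f/.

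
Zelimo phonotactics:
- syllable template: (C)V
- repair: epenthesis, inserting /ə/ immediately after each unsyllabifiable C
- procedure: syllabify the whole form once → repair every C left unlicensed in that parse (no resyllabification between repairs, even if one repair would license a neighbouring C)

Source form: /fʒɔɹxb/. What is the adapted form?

fəʒɔɹəxəbə

The consonants /f/, /ɹ/, /x/, /b/ cannot be parsed into a legal (C)V syllable (no codas are permitted; onsets are limited to one consonant).
Inserting the epenthetic vowel yields /f/ → /fə/, /ɹ/ → /ɹə/, /x/ → /xə/, /b/ → /bə/.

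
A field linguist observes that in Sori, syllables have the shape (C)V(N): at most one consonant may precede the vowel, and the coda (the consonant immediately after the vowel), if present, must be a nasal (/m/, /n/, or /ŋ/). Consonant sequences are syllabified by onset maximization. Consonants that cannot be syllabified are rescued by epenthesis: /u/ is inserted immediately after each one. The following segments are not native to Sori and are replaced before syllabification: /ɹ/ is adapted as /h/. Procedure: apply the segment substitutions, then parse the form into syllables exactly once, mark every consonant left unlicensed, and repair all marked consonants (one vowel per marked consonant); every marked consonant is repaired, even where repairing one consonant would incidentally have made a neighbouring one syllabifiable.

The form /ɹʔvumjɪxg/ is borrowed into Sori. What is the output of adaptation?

Substitution: /ɹ/ → /h/, giving /hʔvumjɪxg/.
Syllabifying with onset maximization leaves /h/, /ʔ/, /x/, /g/ stranded (only a nasal (/m/, /n/, or /ŋ/) is licensed in coda position; onsets are limited to one consonant).
Inserting the epenthetic vowel yields /h/ → /hu/, /ʔ/ → /ʔu/, /x/ → /xu/, /g/ → /gu/.

huʔuvumjɪxugu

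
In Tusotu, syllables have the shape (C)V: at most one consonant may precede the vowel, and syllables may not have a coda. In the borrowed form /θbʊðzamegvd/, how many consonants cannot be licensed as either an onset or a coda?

The consonants /θ/, /ð/, /g/, /v/, /d/ cannot be parsed into a legal (C)V syllable (no codas are permitted; onsets are limited to one consonant).

5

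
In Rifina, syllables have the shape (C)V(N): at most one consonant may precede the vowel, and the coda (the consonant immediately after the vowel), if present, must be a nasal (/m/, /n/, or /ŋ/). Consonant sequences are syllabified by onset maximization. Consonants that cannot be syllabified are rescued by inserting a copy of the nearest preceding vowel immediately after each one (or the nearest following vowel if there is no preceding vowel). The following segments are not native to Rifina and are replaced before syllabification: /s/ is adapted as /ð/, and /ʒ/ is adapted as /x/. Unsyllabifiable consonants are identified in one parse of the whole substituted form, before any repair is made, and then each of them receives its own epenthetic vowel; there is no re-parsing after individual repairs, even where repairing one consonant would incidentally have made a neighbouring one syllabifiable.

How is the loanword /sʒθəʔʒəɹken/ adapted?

ðəxəθəʔəxəɹəken

Substitution: /s/ → /ð/, /ʒ/ → /x/, giving /ðxθəʔxəɹken/.
Syllabifying with onset maximization leaves /ð/, /x/, /ʔ/, /ɹ/ stranded (only a nasal (/m/, /n/, or /ŋ/) is licensed in coda position; onsets are limited to one consonant).
Each unlicensed consonant becomes the onset of a new syllable: /ð/ → /ðə/, /x/ → /xə/, /ʔ/ → /ʔə/, /ɹ/ → /ɹə/.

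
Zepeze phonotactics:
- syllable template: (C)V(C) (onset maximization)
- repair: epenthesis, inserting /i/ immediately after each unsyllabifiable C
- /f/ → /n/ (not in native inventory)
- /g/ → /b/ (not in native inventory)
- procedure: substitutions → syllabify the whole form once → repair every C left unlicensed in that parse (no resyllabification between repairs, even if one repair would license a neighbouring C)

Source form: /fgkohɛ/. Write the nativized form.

Substitution: /f/ → /n/, /g/ → /b/, giving /nbkohɛ/.
Syllabifying with onset maximization leaves /n/, /b/ stranded (at most one coda consonant is licensed; onsets are limited to one consonant).
Each unlicensed consonant becomes the onset of a new syllable: /n/ → /ni/, /b/ → /bi/.

nibikohɛ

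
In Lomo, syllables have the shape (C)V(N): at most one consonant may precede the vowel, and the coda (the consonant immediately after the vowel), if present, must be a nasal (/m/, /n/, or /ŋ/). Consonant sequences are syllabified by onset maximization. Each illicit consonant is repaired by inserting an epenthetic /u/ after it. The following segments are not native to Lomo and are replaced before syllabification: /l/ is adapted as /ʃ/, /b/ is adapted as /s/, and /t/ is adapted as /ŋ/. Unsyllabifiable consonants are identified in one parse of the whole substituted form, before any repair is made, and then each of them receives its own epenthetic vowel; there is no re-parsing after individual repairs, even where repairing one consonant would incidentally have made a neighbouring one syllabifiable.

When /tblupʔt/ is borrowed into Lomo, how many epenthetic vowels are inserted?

5

After substitution the input is /ŋsʃupʔŋ/.
The unsyllabifiable consonants are /ŋ/, /s/, /p/, /ʔ/, /ŋ/; each receives one epenthetic vowel.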